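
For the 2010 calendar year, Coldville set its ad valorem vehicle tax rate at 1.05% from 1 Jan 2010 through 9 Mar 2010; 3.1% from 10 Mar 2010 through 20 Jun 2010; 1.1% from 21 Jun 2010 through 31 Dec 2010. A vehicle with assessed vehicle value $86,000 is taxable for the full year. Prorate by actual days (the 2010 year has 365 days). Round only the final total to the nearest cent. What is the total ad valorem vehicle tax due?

$1,423.36

1 Jan – 9 Mar 2010: 68 days at 1.05% → $86,000 × 1.05% × 68/365 = $168.2301
10 Mar – 20 Jun 2010: 103 days at 3.1% → $86,000 × 3.1% × 103/365 = $752.3233
21 Jun – 31 Dec 2010: 194 days at 1.1% → $86,000 × 1.1% × 194/365 = $502.8055
Total = $1,423.3589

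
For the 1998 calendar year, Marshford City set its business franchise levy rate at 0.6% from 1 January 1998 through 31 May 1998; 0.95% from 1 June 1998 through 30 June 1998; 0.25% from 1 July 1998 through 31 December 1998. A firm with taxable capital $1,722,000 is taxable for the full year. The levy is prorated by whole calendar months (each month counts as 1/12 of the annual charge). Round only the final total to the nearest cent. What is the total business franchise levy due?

1 January – 31 May 1998: 5 months at 0.6% → $1,722,000 × 0.6% × 5/12 = $4,305.0000
1 June – 30 June 1998: 1 month at 0.95% → $1,722,000 × 0.95% × 1/12 = $1,363.2500
1 July – 31 December 1998: 6 months at 0.25% → $1,722,000 × 0.25% × 6/12 = $2,152.5000
Total = $7,820.7500

$7,820.75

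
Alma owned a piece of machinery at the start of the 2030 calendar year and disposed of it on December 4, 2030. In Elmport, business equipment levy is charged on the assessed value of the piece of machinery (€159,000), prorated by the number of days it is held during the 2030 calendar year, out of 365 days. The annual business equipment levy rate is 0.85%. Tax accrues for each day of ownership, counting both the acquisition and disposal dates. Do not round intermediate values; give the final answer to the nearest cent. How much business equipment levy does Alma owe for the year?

Days held (January 1 – December 4, 2030): 338 out of 365
Tax = €159,000 × 0.85% × 338/365 = €1,251.5260

€1,251.53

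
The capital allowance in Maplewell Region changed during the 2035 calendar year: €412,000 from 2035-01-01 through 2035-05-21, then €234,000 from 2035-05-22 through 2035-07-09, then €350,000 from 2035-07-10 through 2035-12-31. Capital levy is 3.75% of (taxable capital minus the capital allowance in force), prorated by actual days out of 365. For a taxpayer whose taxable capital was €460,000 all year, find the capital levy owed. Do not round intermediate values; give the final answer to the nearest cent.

2035-01-01 to 2035-05-21: 141 days, exemption €412,000 → (€460,000 − €412,000) × 3.75% × 141/365 = €695.3425
2035-05-22 to 2035-07-09: 49 days, exemption €234,000 → (€460,000 − €234,000) × 3.75% × 49/365 = €1,137.7397
2035-07-10 to 2035-12-31: 175 days, exemption €350,000 → (€460,000 − €350,000) × 3.75% × 175/365 = €1,977.7397
Total = €3,810.8219

€3,810.82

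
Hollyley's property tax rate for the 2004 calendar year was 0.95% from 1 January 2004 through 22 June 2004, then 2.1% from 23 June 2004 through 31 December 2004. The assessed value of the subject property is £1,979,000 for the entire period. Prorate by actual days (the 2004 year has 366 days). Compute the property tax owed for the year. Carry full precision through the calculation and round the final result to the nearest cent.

1 January – 22 June 2004: 174 days at 0.95% → £1,979,000 × 0.95% × 174/366 = £8,937.9426
23 June – 31 December 2004: 192 days at 2.1% → £1,979,000 × 2.1% × 192/366 = £21,801.4426
Total = £30,739.3852

£30,739.39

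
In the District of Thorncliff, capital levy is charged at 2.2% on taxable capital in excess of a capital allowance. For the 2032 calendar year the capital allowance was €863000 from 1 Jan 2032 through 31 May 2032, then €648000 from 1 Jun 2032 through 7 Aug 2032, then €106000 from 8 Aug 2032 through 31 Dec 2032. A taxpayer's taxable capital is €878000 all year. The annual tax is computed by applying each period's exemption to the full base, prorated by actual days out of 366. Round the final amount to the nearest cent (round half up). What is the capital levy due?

€7852.20

1 Jan – 31 May 2032: 152 days, exemption €863000 → (€878000 − €863000) × 2.2% × 152/366 = €137.0492
1 Jun – 7 Aug 2032: 68 days, exemption €648000 → (€878000 − €648000) × 2.2% × 68/366 = €940.1093
8 Aug – 31 Dec 2032: 146 days, exemption €106000 → (€878000 − €106000) × 2.2% × 146/366 = €6775.0383
Total = €7852.1967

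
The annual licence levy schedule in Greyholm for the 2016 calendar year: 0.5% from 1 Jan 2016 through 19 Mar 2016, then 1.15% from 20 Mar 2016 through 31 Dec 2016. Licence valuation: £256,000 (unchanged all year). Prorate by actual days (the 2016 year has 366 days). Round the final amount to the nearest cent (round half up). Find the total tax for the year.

1 Jan – 19 Mar 2016: 79 days at 0.5% → £256,000 × 0.5% × 79/366 = £276.2842
20 Mar – 31 Dec 2016: 287 days at 1.15% → £256,000 × 1.15% × 287/366 = £2,308.5464
Total = £2,584.8306

£2,584.83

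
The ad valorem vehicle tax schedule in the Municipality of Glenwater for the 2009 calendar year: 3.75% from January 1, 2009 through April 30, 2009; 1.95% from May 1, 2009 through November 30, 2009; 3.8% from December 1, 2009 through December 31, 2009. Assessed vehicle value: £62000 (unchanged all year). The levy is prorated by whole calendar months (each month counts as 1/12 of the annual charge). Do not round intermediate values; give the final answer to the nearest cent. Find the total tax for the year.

January 1 – April 30, 2009: 4 months at 3.75% → £62000 × 3.75% × 4/12 = £775.0000
May 1 – November 30, 2009: 7 months at 1.95% → £62000 × 1.95% × 7/12 = £705.2500
December 1 – December 31, 2009: 1 month at 3.8% → £62000 × 3.8% × 1/12 = £196.3333
Total = £1676.5833

£1676.58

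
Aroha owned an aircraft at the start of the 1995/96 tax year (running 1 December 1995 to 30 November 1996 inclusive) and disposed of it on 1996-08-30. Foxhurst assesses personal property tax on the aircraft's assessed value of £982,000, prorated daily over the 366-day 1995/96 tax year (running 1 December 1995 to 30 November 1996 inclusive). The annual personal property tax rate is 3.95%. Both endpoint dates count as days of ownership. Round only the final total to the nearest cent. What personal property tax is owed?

£29,038.76

Days held (1995-12-01 to 1996-08-30): 274 out of 366
Tax = £982,000 × 3.95% × 274/366 = £29,038.7596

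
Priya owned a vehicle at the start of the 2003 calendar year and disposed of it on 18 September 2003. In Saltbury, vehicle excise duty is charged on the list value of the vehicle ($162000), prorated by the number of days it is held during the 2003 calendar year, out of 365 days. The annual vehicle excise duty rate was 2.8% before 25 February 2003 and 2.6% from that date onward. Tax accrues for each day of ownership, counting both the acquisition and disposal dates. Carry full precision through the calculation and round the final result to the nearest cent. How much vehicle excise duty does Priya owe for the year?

1 January – 24 February 2003: 55 days at 2.8% → $162000 × 2.8% × 55/365 = $683.5068
25 February – 18 September 2003: 206 days at 2.6% → $162000 × 2.6% × 206/365 = $2377.1836
Total = $3060.6904

$3060.69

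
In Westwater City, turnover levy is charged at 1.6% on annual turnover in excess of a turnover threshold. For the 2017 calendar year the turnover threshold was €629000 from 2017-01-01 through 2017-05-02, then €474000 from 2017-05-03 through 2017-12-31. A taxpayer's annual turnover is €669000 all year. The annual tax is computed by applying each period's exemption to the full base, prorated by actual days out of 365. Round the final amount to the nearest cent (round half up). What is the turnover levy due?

€2291.07

2017-01-01 to 2017-05-02: 122 days, exemption €629000 → (€669000 − €629000) × 1.6% × 122/365 = €213.9178
2017-05-03 to 2017-12-31: 243 days, exemption €474000 → (€669000 − €474000) × 1.6% × 243/365 = €2077.1507
Total = €2291.0685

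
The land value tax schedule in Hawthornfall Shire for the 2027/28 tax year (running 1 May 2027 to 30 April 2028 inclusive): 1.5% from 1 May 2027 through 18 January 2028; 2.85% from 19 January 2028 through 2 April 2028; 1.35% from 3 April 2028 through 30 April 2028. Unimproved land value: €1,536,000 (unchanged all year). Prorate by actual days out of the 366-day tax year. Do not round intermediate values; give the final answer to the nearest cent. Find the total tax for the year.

1 May 2027 – 18 January 2028: 263 days at 1.5% → €1,536,000 × 1.5% × 263/366 = €16,556.0656
19 January – 2 April 2028: 75 days at 2.85% → €1,536,000 × 2.85% × 75/366 = €8,970.4918
3 April – 30 April 2028: 28 days at 1.35% → €1,536,000 × 1.35% × 28/366 = €1,586.3607
Total = €27,112.9180

€27,112.92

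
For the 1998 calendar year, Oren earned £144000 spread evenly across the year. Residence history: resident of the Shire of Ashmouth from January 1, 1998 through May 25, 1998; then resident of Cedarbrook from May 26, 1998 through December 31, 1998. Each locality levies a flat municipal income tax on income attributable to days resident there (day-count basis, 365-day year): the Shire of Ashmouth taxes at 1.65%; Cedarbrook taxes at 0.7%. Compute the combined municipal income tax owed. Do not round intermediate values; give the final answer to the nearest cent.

£1551.45

The Shire of Ashmouth, January 1 – May 25, 1998: 145 days → £144000 × 1.65% × 145/365 = £943.8904
Cedarbrook, May 26 – December 31, 1998: 220 days → £144000 × 0.7% × 220/365 = £607.5616
Total = £1551.4521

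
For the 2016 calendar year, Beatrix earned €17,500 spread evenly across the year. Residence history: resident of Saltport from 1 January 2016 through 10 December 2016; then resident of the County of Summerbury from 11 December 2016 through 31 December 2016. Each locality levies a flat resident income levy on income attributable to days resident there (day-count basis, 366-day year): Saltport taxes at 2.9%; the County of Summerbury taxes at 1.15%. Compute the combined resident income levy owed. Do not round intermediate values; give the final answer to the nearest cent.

€489.93

Saltport, 1 January – 10 December 2016: 345 days → €17,500 × 2.9% × 345/366 = €478.3811
The County of Summerbury, 11 December – 31 December 2016: 21 days → €17,500 × 1.15% × 21/366 = €11.5471
Total = €489.9283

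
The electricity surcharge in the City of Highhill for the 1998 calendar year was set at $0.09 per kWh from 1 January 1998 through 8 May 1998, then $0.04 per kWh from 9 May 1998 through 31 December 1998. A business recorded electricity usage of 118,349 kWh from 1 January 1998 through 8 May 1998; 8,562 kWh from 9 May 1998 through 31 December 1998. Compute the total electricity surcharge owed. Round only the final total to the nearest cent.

$10,993.89

1 January – 8 May 1998: 118,349 kWh at $0.09/kWh → $10,651.41
9 May – 31 December 1998: 8,562 kWh at $0.04/kWh → $342.48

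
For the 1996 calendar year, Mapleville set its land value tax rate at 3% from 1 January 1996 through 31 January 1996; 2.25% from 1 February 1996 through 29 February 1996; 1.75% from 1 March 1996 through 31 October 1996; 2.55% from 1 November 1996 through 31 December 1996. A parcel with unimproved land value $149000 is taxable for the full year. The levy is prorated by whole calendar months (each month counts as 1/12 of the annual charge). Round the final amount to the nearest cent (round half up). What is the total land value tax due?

1 January – 31 January 1996: 1 month at 3% → $149000 × 3% × 1/12 = $372.5000
1 February – 29 February 1996: 1 month at 2.25% → $149000 × 2.25% × 1/12 = $279.3750
1 March – 31 October 1996: 8 months at 1.75% → $149000 × 1.75% × 8/12 = $1738.3333
1 November – 31 December 1996: 2 months at 2.55% → $149000 × 2.55% × 2/12 = $633.2500
Total = $3023.4583

$3023.46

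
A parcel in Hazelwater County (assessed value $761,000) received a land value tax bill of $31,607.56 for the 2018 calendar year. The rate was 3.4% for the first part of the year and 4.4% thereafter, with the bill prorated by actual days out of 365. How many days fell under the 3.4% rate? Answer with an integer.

90 days

Let d = days at the first rate; then 365 − d days at the second rate.
$761,000 × [3.4%·d + 4.4%·(365−d)] / 365 = $31,607.56
Solving gives d = 90, so the new rate took effect on 1 April 2018.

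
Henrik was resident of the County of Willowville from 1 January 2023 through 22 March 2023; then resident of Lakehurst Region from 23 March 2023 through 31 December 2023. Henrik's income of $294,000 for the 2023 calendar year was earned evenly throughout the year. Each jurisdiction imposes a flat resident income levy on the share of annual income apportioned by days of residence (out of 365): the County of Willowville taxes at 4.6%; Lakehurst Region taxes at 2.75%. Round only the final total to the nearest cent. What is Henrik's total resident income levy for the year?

The County of Willowville, 1 January – 22 March 2023: 81 days → $294,000 × 4.6% × 81/365 = $3,001.2164
Lakehurst Region, 23 March – 31 December 2023: 284 days → $294,000 × 2.75% × 284/365 = $6,290.7945
Total = $9,292.0110

$9,292.01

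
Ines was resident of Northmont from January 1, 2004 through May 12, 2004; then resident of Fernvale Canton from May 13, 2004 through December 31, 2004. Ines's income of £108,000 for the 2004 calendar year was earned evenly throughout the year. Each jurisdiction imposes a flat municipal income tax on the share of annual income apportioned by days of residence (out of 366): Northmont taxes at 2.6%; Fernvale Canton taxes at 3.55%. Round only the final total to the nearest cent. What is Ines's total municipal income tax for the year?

Northmont, January 1 – May 12, 2004: 133 days → £108,000 × 2.6% × 133/366 = £1,020.3934
Fernvale Canton, May 13 – December 31, 2004: 233 days → £108,000 × 3.55% × 233/366 = £2,440.7705
Total = £3,461.1639

£3,461.16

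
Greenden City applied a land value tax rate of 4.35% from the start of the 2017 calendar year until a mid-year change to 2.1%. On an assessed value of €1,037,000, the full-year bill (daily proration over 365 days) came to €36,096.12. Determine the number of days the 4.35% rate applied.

224 days

Let d = days at the first rate; then 365 − d days at the second rate.
€1,037,000 × [4.35%·d + 2.1%·(365−d)] / 365 = €36,096.12
Solving gives d = 224, so the new rate took effect on 13 Aug 2017.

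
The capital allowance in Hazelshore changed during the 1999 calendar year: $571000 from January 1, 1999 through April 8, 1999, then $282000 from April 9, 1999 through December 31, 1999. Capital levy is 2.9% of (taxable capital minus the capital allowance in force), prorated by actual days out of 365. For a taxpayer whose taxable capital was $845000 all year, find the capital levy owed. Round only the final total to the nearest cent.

January 1 – April 8, 1999: 98 days, exemption $571000 → ($845000 − $571000) × 2.9% × 98/365 = $2133.4466
April 9 – December 31, 1999: 267 days, exemption $282000 → ($845000 − $282000) × 2.9% × 267/365 = $11943.3123
Total = $14076.7589

$14076.76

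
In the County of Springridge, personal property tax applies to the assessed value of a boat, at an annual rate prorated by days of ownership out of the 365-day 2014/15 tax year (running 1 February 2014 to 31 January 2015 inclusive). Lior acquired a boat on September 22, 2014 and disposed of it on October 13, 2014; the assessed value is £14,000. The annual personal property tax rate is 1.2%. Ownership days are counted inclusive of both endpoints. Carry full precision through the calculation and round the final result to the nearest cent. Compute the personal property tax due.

Days held (September 22 – October 13, 2014): 22 out of 365
Tax = £14,000 × 1.2% × 22/365 = £10.1260

£10.13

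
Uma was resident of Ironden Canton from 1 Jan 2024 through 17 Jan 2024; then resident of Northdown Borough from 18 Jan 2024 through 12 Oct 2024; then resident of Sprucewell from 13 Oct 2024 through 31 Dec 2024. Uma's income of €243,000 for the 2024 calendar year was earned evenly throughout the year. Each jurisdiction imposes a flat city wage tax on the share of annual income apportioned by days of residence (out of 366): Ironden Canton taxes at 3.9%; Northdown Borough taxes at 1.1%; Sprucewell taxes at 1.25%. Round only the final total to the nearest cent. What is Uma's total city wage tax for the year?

€3,068.70

Ironden Canton, 1 Jan – 17 Jan 2024: 17 days → €243,000 × 3.9% × 17/366 = €440.1885
Northdown Borough, 18 Jan – 12 Oct 2024: 269 days → €243,000 × 1.1% × 269/366 = €1,964.5820
Sprucewell, 13 Oct – 31 Dec 2024: 80 days → €243,000 × 1.25% × 80/366 = €663.9344
Total = €3,068.7049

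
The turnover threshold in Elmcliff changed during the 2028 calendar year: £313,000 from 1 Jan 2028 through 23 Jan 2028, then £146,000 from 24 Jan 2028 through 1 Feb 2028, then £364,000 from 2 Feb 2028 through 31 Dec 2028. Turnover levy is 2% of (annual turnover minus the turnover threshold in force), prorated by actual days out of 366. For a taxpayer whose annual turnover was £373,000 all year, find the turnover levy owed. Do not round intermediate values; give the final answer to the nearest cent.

£351.31

1 Jan – 23 Jan 2028: 23 days, exemption £313,000 → (£373,000 − £313,000) × 2% × 23/366 = £75.4098
24 Jan – 1 Feb 2028: 9 days, exemption £146,000 → (£373,000 − £146,000) × 2% × 9/366 = £111.6393
2 Feb – 31 Dec 2028: 334 days, exemption £364,000 → (£373,000 − £364,000) × 2% × 334/366 = £164.2623
Total = £351.3115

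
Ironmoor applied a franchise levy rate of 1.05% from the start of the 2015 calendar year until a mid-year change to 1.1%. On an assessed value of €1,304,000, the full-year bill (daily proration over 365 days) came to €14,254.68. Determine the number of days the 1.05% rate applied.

Let d = days at the first rate; then 365 − d days at the second rate.
€1,304,000 × [1.05%·d + 1.1%·(365−d)] / 365 = €14,254.68
Solving gives d = 50, so the new rate took effect on February 20, 2015.

50 days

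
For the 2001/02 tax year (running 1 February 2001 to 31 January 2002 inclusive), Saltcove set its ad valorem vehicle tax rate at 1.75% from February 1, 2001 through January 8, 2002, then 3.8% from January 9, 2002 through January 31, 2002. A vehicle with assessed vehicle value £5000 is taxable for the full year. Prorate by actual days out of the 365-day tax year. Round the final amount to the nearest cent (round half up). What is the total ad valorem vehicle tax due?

£93.96

February 1, 2001 – January 8, 2002: 342 days at 1.75% → £5000 × 1.75% × 342/365 = £81.9863
January 9 – January 31, 2002: 23 days at 3.8% → £5000 × 3.8% × 23/365 = £11.9726
Total = £93.9589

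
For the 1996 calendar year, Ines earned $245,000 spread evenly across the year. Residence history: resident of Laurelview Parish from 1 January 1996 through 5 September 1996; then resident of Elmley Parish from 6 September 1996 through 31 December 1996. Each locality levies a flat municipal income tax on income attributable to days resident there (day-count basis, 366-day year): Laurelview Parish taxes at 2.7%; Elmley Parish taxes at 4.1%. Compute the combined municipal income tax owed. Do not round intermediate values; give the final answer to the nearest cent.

Laurelview Parish, 1 January – 5 September 1996: 249 days → $245,000 × 2.7% × 249/366 = $4,500.3689
Elmley Parish, 6 September – 31 December 1996: 117 days → $245,000 × 4.1% × 117/366 = $3,211.1066
Total = $7,711.4754

$7,711.48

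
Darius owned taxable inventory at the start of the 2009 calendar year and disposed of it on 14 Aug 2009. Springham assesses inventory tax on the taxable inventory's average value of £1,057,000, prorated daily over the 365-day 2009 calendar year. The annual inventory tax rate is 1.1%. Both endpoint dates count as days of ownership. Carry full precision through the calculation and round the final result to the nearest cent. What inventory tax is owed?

£7,199.18

Days held (1 Jan – 14 Aug 2009): 226 out of 365
Tax = £1,057,000 × 1.1% × 226/365 = £7,199.1836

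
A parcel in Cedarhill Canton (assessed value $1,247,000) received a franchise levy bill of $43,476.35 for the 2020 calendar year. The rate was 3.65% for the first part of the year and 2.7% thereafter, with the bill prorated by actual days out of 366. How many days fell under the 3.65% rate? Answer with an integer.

Let d = days at the first rate; then 366 − d days at the second rate.
$1,247,000 × [3.65%·d + 2.7%·(366−d)] / 366 = $43,476.35
Solving gives d = 303, so the new rate took effect on 30 October 2020.

303 days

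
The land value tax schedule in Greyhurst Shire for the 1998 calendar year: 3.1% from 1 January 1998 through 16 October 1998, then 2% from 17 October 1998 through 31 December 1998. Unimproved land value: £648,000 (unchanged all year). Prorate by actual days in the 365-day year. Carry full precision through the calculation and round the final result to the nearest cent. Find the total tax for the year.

1 January – 16 October 1998: 289 days at 3.1% → £648,000 × 3.1% × 289/365 = £15,905.2932
17 October – 31 December 1998: 76 days at 2% → £648,000 × 2% × 76/365 = £2,698.5205
Total = £18,603.8137

£18,603.81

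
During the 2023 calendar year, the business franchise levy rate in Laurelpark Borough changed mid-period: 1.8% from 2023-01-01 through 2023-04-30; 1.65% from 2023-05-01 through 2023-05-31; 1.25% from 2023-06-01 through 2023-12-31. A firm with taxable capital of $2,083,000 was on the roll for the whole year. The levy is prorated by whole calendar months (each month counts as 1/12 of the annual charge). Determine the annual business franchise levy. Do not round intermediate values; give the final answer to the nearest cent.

2023-01-01 to 2023-04-30: 4 months at 1.8% → $2,083,000 × 1.8% × 4/12 = $12,498.0000
2023-05-01 to 2023-05-31: 1 month at 1.65% → $2,083,000 × 1.65% × 1/12 = $2,864.1250
2023-06-01 to 2023-12-31: 7 months at 1.25% → $2,083,000 × 1.25% × 7/12 = $15,188.5417
Total = $30,550.6667

$30,550.67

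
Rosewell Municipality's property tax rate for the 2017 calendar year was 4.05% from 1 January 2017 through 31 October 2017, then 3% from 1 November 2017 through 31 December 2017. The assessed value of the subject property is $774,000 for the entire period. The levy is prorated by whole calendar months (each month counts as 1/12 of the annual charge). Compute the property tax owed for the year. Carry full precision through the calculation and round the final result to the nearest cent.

1 January – 31 October 2017: 10 months at 4.05% → $774,000 × 4.05% × 10/12 = $26,122.5000
1 November – 31 December 2017: 2 months at 3% → $774,000 × 3% × 2/12 = $3,870.0000
Total = $29,992.5000

$29,992.50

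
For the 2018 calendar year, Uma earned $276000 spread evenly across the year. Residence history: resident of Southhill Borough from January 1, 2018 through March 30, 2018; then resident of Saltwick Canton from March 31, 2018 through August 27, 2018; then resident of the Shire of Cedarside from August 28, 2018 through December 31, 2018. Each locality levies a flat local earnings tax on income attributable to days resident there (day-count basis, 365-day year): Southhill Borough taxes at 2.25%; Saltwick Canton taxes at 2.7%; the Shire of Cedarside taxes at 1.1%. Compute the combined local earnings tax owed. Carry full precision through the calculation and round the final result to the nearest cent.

$5624.73

Southhill Borough, January 1 – March 30, 2018: 89 days → $276000 × 2.25% × 89/365 = $1514.2192
Saltwick Canton, March 31 – August 27, 2018: 150 days → $276000 × 2.7% × 150/365 = $3062.4658
The Shire of Cedarside, August 28 – December 31, 2018: 126 days → $276000 × 1.1% × 126/365 = $1048.0438
Total = $5624.7288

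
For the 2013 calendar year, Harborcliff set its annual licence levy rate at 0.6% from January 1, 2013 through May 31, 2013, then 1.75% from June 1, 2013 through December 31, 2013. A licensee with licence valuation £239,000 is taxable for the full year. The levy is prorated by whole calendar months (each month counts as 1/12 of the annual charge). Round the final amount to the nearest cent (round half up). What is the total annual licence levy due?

January 1 – May 31, 2013: 5 months at 0.6% → £239,000 × 0.6% × 5/12 = £597.5000
June 1 – December 31, 2013: 7 months at 1.75% → £239,000 × 1.75% × 7/12 = £2,439.7917
Total = £3,037.2917

£3,037.29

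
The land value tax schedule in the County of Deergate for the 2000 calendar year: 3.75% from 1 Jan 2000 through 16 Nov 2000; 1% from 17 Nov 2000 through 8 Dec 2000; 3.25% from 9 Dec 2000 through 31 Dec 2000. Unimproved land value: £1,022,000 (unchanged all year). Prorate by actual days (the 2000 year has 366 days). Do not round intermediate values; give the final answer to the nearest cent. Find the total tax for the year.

£36,314.51

1 Jan – 16 Nov 2000: 321 days at 3.75% → £1,022,000 × 3.75% × 321/366 = £33,612.9098
17 Nov – 8 Dec 2000: 22 days at 1% → £1,022,000 × 1% × 22/366 = £614.3169
9 Dec – 31 Dec 2000: 23 days at 3.25% → £1,022,000 × 3.25% × 23/366 = £2,087.2814
Total = £36,314.5082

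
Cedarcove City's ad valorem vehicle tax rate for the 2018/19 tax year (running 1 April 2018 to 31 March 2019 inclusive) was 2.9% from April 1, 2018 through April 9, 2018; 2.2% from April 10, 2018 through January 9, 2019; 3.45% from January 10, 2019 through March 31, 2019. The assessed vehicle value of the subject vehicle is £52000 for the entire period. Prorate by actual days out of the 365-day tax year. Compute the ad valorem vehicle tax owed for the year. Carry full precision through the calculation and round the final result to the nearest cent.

£1297.22

April 1 – April 9, 2018: 9 days at 2.9% → £52000 × 2.9% × 9/365 = £37.1836
April 10, 2018 – January 9, 2019: 275 days at 2.2% → £52000 × 2.2% × 275/365 = £861.9178
January 10 – March 31, 2019: 81 days at 3.45% → £52000 × 3.45% × 81/365 = £398.1205
Total = £1297.2219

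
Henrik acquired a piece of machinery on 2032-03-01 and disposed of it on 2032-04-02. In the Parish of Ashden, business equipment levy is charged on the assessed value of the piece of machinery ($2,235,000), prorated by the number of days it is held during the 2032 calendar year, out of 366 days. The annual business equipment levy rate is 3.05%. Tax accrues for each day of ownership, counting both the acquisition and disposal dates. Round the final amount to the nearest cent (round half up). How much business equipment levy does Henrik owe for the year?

$6,146.25

Days held (2032-03-01 to 2032-04-02): 33 out of 366
Tax = $2,235,000 × 3.05% × 33/366 = $6,146.2500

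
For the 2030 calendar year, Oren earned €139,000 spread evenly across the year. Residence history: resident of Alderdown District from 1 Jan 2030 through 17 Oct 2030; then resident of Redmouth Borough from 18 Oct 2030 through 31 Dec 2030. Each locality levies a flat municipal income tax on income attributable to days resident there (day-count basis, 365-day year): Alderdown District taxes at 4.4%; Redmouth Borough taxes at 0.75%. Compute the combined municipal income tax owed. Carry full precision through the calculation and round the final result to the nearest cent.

€5,073.50

Alderdown District, 1 Jan – 17 Oct 2030: 290 days → €139,000 × 4.4% × 290/365 = €4,859.2877
Redmouth Borough, 18 Oct – 31 Dec 2030: 75 days → €139,000 × 0.75% × 75/365 = €214.2123
Total = €5,073.5000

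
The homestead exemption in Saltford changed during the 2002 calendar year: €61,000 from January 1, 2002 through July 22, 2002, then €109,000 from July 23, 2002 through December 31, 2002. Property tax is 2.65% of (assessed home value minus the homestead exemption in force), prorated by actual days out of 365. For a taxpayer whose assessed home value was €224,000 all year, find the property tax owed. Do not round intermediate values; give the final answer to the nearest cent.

€3,754.94

January 1 – July 22, 2002: 203 days, exemption €61,000 → (€224,000 − €61,000) × 2.65% × 203/365 = €2,402.3521
July 23 – December 31, 2002: 162 days, exemption €109,000 → (€224,000 − €109,000) × 2.65% × 162/365 = €1,352.5890
Total = €3,754.9411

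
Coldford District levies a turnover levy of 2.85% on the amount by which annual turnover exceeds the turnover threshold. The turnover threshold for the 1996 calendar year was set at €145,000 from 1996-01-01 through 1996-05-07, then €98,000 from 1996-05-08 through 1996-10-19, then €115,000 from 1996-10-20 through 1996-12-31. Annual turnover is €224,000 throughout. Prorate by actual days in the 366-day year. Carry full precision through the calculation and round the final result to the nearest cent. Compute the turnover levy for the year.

€3,025.91

1996-01-01 to 1996-05-07: 128 days, exemption €145,000 → (€224,000 − €145,000) × 2.85% × 128/366 = €787.4098
1996-05-08 to 1996-10-19: 165 days, exemption €98,000 → (€224,000 − €98,000) × 2.85% × 165/366 = €1,618.8934
1996-10-20 to 1996-12-31: 73 days, exemption €115,000 → (€224,000 − €115,000) × 2.85% × 73/366 = €619.6025
Total = €3,025.9057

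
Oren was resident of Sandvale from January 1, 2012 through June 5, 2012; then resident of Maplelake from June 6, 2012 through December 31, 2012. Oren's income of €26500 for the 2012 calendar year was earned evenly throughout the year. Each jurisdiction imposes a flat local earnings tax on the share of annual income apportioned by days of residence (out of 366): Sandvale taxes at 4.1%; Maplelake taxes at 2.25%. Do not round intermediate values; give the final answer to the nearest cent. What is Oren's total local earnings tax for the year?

Sandvale, January 1 – June 5, 2012: 157 days → €26500 × 4.1% × 157/366 = €466.0669
Maplelake, June 6 – December 31, 2012: 209 days → €26500 × 2.25% × 209/366 = €340.4816
Total = €806.5485

€806.55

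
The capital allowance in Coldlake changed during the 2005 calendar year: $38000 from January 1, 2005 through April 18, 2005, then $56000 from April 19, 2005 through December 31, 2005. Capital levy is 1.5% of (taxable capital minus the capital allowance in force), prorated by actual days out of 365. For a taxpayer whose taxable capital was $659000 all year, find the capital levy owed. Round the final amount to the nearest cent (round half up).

January 1 – April 18, 2005: 108 days, exemption $38000 → ($659000 − $38000) × 1.5% × 108/365 = $2756.2192
April 19 – December 31, 2005: 257 days, exemption $56000 → ($659000 − $56000) × 1.5% × 257/365 = $6368.6712
Total = $9124.8904

$9124.89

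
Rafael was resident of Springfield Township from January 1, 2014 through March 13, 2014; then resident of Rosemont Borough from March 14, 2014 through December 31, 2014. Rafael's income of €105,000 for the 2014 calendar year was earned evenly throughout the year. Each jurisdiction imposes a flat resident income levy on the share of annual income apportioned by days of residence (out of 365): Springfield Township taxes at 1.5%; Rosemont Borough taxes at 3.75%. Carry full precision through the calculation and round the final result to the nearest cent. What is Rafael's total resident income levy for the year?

€3,471.47

Springfield Township, January 1 – March 13, 2014: 72 days → €105,000 × 1.5% × 72/365 = €310.6849
Rosemont Borough, March 14 – December 31, 2014: 293 days → €105,000 × 3.75% × 293/365 = €3,160.7877
Total = €3,471.4726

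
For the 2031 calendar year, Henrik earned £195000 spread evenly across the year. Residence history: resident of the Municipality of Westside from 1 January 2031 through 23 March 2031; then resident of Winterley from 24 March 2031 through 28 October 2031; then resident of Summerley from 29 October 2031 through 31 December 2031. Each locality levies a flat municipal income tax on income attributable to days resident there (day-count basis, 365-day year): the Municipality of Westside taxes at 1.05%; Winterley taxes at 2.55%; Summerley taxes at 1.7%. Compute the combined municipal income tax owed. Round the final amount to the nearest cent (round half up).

The Municipality of Westside, 1 January – 23 March 2031: 82 days → £195000 × 1.05% × 82/365 = £459.9863
Winterley, 24 March – 28 October 2031: 219 days → £195000 × 2.55% × 219/365 = £2983.5000
Summerley, 29 October – 31 December 2031: 64 days → £195000 × 1.7% × 64/365 = £581.2603
Total = £4024.7466

£4024.75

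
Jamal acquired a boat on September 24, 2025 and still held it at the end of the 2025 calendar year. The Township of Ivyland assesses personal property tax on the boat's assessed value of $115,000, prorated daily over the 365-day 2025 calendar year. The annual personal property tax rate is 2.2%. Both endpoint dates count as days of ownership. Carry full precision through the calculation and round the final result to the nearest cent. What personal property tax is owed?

Days held (September 24 – December 31, 2025): 99 out of 365
Tax = $115,000 × 2.2% × 99/365 = $686.2192

$686.22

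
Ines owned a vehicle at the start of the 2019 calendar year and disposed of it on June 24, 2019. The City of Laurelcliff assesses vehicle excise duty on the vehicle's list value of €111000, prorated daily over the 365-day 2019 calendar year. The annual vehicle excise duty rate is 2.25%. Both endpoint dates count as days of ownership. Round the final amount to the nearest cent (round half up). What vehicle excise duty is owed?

Days held (January 1 – June 24, 2019): 175 out of 365
Tax = €111000 × 2.25% × 175/365 = €1197.4315

€1197.43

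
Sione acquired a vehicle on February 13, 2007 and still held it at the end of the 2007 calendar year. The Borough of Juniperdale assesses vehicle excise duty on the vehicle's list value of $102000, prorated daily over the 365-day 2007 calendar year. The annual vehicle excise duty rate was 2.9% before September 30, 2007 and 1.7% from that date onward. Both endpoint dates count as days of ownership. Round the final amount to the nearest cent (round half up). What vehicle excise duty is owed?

$2297.65

February 13 – September 29, 2007: 229 days at 2.9% → $102000 × 2.9% × 229/365 = $1855.8411
September 30 – December 31, 2007: 93 days at 1.7% → $102000 × 1.7% × 93/365 = $441.8137
Total = $2297.6548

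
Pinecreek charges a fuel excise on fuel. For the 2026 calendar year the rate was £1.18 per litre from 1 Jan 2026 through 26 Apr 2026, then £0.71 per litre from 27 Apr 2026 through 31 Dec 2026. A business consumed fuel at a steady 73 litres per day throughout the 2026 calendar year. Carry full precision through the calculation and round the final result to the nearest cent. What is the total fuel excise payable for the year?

1 Jan – 26 Apr 2026: 116 days × 73 litres/day = 8,468 litres at £1.18/litre → £9,992.24
27 Apr – 31 Dec 2026: 249 days × 73 litres/day = 18,177 litres at £0.71/litre → £12,905.67

£22,897.91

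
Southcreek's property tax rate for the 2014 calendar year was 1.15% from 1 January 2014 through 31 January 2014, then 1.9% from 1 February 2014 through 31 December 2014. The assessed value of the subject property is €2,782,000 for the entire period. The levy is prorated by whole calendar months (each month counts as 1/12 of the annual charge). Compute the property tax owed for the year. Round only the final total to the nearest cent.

€51,119.25

1 January – 31 January 2014: 1 month at 1.15% → €2,782,000 × 1.15% × 1/12 = €2,666.0833
1 February – 31 December 2014: 11 months at 1.9% → €2,782,000 × 1.9% × 11/12 = €48,453.1667
Total = €51,119.2500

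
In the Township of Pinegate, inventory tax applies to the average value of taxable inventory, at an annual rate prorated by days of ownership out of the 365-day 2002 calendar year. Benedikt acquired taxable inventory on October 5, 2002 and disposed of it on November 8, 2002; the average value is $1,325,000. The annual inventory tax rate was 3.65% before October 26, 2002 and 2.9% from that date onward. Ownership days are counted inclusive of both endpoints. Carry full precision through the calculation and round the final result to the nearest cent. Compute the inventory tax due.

October 5 – October 25, 2002: 21 days at 3.65% → $1,325,000 × 3.65% × 21/365 = $2,782.5000
October 26 – November 8, 2002: 14 days at 2.9% → $1,325,000 × 2.9% × 14/365 = $1,473.8356
Total = $4,256.3356

$4,256.34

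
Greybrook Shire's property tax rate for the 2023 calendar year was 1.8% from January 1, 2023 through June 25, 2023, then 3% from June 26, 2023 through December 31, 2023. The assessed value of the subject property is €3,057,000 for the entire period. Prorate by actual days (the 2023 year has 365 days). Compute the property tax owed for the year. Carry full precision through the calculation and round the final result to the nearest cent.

January 1 – June 25, 2023: 176 days at 1.8% → €3,057,000 × 1.8% × 176/365 = €26,533.0849
June 26 – December 31, 2023: 189 days at 3% → €3,057,000 × 3% × 189/365 = €47,488.1918
Total = €74,021.2767

€74,021.28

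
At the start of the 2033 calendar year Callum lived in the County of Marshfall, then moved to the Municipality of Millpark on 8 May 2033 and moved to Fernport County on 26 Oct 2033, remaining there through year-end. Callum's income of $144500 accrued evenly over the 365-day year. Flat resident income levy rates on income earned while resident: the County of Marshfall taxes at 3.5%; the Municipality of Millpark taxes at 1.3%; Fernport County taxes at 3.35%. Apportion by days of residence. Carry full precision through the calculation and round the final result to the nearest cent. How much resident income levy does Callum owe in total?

The County of Marshfall, 1 Jan – 7 May 2033: 127 days → $144500 × 3.5% × 127/365 = $1759.7329
The Municipality of Millpark, 8 May – 25 Oct 2033: 171 days → $144500 × 1.3% × 171/365 = $880.0644
Fernport County, 26 Oct – 31 Dec 2033: 67 days → $144500 × 3.35% × 67/365 = $888.5760
Total = $3528.3733

$3528.37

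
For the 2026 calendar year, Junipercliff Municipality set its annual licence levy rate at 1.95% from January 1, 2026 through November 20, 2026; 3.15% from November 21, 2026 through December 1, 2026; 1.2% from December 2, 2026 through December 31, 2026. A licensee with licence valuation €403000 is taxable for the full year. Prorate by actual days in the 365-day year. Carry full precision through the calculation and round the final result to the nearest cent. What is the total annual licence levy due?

January 1 – November 20, 2026: 324 days at 1.95% → €403000 × 1.95% × 324/365 = €6975.7644
November 21 – December 1, 2026: 11 days at 3.15% → €403000 × 3.15% × 11/365 = €382.5740
December 2 – December 31, 2026: 30 days at 1.2% → €403000 × 1.2% × 30/365 = €397.4795
Total = €7755.8178

€7755.82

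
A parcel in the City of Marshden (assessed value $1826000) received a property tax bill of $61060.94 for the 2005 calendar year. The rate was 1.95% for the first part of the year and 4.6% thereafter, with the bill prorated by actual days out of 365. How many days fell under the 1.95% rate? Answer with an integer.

173 days

Let d = days at the first rate; then 365 − d days at the second rate.
$1826000 × [1.95%·d + 4.6%·(365−d)] / 365 = $61060.94
Solving gives d = 173, so the new rate took effect on 23 June 2005.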